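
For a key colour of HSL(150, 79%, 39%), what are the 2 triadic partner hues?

270° and 30°

A triad places three hues 120° apart.
150 + 120 = 270°
150 + 240 = 390 → 390 − 360 = 30°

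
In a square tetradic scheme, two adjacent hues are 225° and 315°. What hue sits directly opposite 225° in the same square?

45°

A square tetradic scheme places four hues 90° apart; opposite corners are 180° apart.
225 + 180 = 405 → 405 − 360 = 45°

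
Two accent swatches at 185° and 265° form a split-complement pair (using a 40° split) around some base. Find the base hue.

45°

The accents sit 40° either side of the complement, so the complement is their short-arc midpoint on the wheel.
Short-arc midpoint of 185° and 265°: 225°.
Base is 180° from the complement: 225 − 180 = 45°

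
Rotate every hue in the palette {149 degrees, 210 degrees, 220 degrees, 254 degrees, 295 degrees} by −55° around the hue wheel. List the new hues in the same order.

94°, 155°, 165°, 199°, 240°

149 − 55 = 94°
210 − 55 = 155°
220 − 55 = 165°
254 − 55 = 199°
295 − 55 = 240°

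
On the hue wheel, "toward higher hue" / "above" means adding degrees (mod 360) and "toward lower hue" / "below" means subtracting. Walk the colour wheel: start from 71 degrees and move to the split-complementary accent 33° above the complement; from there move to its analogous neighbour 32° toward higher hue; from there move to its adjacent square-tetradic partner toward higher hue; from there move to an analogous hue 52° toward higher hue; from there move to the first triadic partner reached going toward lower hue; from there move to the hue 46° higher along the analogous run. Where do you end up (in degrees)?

+213° (split-comp 33° ↑): 71 + 213 = 284°
+32° (analog 32° ↑): 284 + 32 = 316°
+90° (square ↑): 316 + 90 = 406 → 406 − 360 = 46°
+52° (analog 52° ↑): 46 + 52 = 98°
−120° (triadic ↓): 98 − 120 = -22 → -22 + 360 = 338°
+46° (analog 46° ↑): 338 + 46 = 384 → 384 − 360 = 24°

24°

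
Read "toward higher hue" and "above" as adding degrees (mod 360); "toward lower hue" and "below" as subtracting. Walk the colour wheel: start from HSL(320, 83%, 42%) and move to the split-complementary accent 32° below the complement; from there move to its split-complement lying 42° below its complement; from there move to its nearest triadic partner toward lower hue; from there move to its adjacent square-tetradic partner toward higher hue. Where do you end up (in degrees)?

216°

320 + 148 = 468 → 468 − 360 = 108°   (split-comp 32° ↓)
108 + 138 = 246°   (split-comp 42° ↓)
246 − 120 = 126°   (triadic ↓)
126 + 90 = 216°   (square ↑)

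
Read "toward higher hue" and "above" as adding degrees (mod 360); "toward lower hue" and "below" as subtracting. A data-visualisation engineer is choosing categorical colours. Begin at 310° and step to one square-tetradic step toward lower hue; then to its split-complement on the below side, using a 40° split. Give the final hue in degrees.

square ↓ −90°: 310 − 90 = 220°
split-comp 40° ↓ +140°: 220 + 140 = 360 → 360 − 360 = 0°

0°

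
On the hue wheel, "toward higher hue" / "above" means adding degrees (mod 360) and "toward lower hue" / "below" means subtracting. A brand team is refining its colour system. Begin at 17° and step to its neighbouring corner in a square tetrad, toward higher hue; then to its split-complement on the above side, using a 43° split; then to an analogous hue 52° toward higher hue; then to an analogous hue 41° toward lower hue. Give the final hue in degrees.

17 + 90 = 107°   (square ↑)
107 + 223 = 330°   (split-comp 43° ↑)
330 + 52 = 382 → 382 − 360 = 22°   (analog 52° ↑)
22 − 41 = -19 → -19 + 360 = 341°   (analog 41° ↓)

341°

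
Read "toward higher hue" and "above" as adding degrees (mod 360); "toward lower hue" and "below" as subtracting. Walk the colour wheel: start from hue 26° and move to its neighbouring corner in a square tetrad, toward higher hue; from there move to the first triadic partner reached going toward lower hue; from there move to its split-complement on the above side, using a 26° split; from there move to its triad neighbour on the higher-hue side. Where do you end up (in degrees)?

+90° (square ↑): 26 + 90 = 116°
−120° (triadic ↓): 116 − 120 = -4 → -4 + 360 = 356°
+206° (split-comp 26° ↑): 356 + 206 = 562 → 562 − 360 = 202°
+120° (triadic ↑): 202 + 120 = 322°

322°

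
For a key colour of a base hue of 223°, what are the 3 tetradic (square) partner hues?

A square tetradic scheme places four hues every 90°.
223 + 90 = 313°
223 + 180 = 403 → 403 − 360 = 43°
223 + 270 = 493 → 493 − 360 = 133°

313°, 43° and 133°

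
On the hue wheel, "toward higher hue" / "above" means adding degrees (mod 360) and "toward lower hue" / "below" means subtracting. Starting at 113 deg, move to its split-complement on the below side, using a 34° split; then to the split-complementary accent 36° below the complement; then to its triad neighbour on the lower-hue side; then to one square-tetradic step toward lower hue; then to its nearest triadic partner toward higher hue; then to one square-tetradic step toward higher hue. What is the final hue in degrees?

43°

113 + 146 = 259°   (split-comp 34° ↓)
259 + 144 = 403 → 403 − 360 = 43°   (split-comp 36° ↓)
43 − 120 = -77 → -77 + 360 = 283°   (triadic ↓)
283 − 90 = 193°   (square ↓)
193 + 120 = 313°   (triadic ↑)
313 + 90 = 403 → 403 − 360 = 43°   (square ↑)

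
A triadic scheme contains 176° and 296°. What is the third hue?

56°

A triad spaces three hues 120° apart.
The full set is {56°, 176°, 296°}.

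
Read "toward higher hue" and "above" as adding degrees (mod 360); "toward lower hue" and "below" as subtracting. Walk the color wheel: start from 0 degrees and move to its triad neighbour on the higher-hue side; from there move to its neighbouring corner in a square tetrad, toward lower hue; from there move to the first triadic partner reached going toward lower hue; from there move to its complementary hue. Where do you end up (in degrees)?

90°

0 + 120 = 120°   (triadic ↑)
120 − 90 = 30°   (square ↓)
30 − 120 = -90 → -90 + 360 = 270°   (triadic ↓)
270 + 180 = 450 → 450 − 360 = 90°   (complement)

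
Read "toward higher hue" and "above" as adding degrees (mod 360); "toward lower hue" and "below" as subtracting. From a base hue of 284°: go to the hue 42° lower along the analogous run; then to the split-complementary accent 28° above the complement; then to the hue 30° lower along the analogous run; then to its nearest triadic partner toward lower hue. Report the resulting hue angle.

−42° (analog 42° ↓): 284 − 42 = 242°
+208° (split-comp 28° ↑): 242 + 208 = 450 → 450 − 360 = 90°
−30° (analog 30° ↓): 90 − 30 = 60°
−120° (triadic ↓): 60 − 120 = -60 → -60 + 360 = 300°

300°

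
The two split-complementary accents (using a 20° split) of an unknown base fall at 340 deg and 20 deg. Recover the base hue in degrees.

180°

The accents sit 20° either side of the complement, so the complement is their short-arc midpoint on the wheel.
Short-arc midpoint of 340° and 20°: 0°.
Base is 180° from the complement: 0 − 180 = -180 → -180 + 360 = 180°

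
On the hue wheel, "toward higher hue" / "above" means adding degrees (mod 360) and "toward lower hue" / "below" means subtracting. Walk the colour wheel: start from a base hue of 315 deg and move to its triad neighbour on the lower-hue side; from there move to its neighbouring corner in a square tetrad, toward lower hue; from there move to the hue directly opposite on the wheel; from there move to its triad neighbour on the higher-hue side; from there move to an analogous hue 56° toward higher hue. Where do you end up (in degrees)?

−120° (triadic ↓): 315 − 120 = 195°
−90° (square ↓): 195 − 90 = 105°
+180° (complement): 105 + 180 = 285°
+120° (triadic ↑): 285 + 120 = 405 → 405 − 360 = 45°
+56° (analog 56° ↑): 45 + 56 = 101°

101°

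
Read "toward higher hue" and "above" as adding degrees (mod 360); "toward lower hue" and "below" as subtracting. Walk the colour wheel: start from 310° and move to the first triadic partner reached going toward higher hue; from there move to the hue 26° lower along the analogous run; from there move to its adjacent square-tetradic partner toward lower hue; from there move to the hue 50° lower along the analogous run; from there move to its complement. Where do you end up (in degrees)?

84°

+120° (triadic ↑): 310 + 120 = 430 → 430 − 360 = 70°
−26° (analog 26° ↓): 70 − 26 = 44°
−90° (square ↓): 44 − 90 = -46 → -46 + 360 = 314°
−50° (analog 50° ↓): 314 − 50 = 264°
+180° (complement): 264 + 180 = 444 → 444 − 360 = 84°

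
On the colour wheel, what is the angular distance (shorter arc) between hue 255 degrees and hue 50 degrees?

155°

|255 − 50| = 205.
The shorter arc is 360 − 205 = 155°.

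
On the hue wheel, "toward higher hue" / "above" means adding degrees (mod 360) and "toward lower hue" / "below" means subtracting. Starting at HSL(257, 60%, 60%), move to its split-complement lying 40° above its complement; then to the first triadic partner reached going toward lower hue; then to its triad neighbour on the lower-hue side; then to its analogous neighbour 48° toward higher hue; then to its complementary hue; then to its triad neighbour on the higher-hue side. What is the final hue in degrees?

257 + 220 = 477 → 477 − 360 = 117°   (split-comp 40° ↑)
117 − 120 = -3 → -3 + 360 = 357°   (triadic ↓)
357 − 120 = 237°   (triadic ↓)
237 + 48 = 285°   (analog 48° ↑)
285 + 180 = 465 → 465 − 360 = 105°   (complement)
105 + 120 = 225°   (triadic ↑)

225°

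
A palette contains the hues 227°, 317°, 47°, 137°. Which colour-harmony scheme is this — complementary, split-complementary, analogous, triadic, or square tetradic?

Sort the hues: 47°, 137°, 227°, 317°.
Successive gaps around the wheel: 90°, 90°, 90°, 90°.
Four hues every 90° form a square tetradic scheme.

square tetradic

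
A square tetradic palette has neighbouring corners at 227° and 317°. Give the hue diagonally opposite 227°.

A square tetradic scheme places four hues 90° apart; opposite corners are 180° apart.
227 + 180 = 407 → 407 − 360 = 47°

47°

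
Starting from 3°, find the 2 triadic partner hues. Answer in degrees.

3 + 120 = 123°
3 + 240 = 243°

123° and 243°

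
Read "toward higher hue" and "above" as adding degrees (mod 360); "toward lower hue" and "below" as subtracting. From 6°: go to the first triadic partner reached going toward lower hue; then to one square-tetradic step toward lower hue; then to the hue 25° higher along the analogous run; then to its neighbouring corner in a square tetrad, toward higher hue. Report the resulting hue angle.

−120° (triadic ↓): 6 − 120 = -114 → -114 + 360 = 246°
−90° (square ↓): 246 − 90 = 156°
+25° (analog 25° ↑): 156 + 25 = 181°
+90° (square ↑): 181 + 90 = 271°

271°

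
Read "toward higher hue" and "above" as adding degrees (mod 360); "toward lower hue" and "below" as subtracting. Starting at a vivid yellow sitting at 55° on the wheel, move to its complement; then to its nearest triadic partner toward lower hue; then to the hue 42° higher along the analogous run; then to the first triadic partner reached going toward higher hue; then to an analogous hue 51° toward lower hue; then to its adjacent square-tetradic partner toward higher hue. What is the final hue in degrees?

316°

+180° (complement): 55 + 180 = 235°
−120° (triadic ↓): 235 − 120 = 115°
+42° (analog 42° ↑): 115 + 42 = 157°
+120° (triadic ↑): 157 + 120 = 277°
−51° (analog 51° ↓): 277 − 51 = 226°
+90° (square ↑): 226 + 90 = 316°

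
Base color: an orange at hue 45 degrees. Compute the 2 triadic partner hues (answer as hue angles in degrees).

165° and 285°

45 + 120 = 165°
45 + 240 = 285°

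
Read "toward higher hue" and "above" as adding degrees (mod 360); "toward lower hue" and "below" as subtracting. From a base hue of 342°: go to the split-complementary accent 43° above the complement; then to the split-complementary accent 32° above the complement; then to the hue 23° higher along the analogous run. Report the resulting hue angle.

split-comp 43° ↑ +223°: 342 + 223 = 565 → 565 − 360 = 205°
split-comp 32° ↑ +212°: 205 + 212 = 417 → 417 − 360 = 57°
analog 23° ↑ +23°: 57 + 23 = 80°

80°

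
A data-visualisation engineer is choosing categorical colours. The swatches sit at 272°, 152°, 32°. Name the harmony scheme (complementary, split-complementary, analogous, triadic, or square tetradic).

triadic

Sort the hues: 32°, 152°, 272°.
Successive gaps around the wheel: 120°, 120°, 120°.
Three hues equally spaced 120° apart form a triad.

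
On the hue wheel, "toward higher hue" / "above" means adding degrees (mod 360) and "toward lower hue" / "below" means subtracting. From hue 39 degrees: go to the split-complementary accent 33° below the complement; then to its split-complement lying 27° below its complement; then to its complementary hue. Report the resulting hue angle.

159°

split-comp 33° ↓ +147°: 39 + 147 = 186°
split-comp 27° ↓ +153°: 186 + 153 = 339°
complement +180°: 339 + 180 = 519 → 519 − 360 = 159°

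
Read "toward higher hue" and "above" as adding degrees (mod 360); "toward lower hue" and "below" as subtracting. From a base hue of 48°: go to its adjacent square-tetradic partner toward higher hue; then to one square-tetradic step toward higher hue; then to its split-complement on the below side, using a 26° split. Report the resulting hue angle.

+90° (square ↑): 48 + 90 = 138°
+90° (square ↑): 138 + 90 = 228°
+154° (split-comp 26° ↓): 228 + 154 = 382 → 382 − 360 = 22°

22°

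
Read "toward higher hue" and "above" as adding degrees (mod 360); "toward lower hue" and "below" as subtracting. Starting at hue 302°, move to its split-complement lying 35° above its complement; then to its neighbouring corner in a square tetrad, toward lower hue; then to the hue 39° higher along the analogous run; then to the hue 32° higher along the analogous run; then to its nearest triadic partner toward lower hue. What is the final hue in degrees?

split-comp 35° ↑ +215°: 302 + 215 = 517 → 517 − 360 = 157°
square ↓ −90°: 157 − 90 = 67°
analog 39° ↑ +39°: 67 + 39 = 106°
analog 32° ↑ +32°: 106 + 32 = 138°
triadic ↓ −120°: 138 − 120 = 18°

18°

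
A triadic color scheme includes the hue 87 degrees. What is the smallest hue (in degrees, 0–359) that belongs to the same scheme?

A triad places three hues 120° apart.
The full set through 87° is {87°, 207°, 327°}.

87°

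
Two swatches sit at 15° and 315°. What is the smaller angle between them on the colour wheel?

|15 − 315| = 300.
The shorter arc is 360 − 300 = 60°.

60°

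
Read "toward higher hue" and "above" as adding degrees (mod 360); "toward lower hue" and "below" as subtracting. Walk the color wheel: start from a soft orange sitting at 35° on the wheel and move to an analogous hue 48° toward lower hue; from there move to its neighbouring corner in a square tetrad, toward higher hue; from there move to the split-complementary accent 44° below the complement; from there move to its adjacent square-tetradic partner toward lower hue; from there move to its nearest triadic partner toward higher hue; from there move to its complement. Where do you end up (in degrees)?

63°

analog 48° ↓ −48°: 35 − 48 = -13 → -13 + 360 = 347°
square ↑ +90°: 347 + 90 = 437 → 437 − 360 = 77°
split-comp 44° ↓ +136°: 77 + 136 = 213°
square ↓ −90°: 213 − 90 = 123°
triadic ↑ +120°: 123 + 120 = 243°
complement +180°: 243 + 180 = 423 → 423 − 360 = 63°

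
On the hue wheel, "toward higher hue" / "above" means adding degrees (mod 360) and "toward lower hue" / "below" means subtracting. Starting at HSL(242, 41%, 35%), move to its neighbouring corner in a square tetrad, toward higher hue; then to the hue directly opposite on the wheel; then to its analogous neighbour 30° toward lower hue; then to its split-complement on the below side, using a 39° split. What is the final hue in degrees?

square ↑ +90°: 242 + 90 = 332°
complement +180°: 332 + 180 = 512 → 512 − 360 = 152°
analog 30° ↓ −30°: 152 − 30 = 122°
split-comp 39° ↓ +141°: 122 + 141 = 263°

263°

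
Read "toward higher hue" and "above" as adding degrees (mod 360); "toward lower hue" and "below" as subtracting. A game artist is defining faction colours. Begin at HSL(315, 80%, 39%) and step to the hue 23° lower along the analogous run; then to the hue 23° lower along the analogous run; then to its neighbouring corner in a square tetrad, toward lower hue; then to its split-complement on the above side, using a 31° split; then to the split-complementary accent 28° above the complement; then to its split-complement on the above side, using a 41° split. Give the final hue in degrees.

analog 23° ↓ −23°: 315 − 23 = 292°
analog 23° ↓ −23°: 292 − 23 = 269°
square ↓ −90°: 269 − 90 = 179°
split-comp 31° ↑ +211°: 179 + 211 = 390 → 390 − 360 = 30°
split-comp 28° ↑ +208°: 30 + 208 = 238°
split-comp 41° ↑ +221°: 238 + 221 = 459 → 459 − 360 = 99°

99°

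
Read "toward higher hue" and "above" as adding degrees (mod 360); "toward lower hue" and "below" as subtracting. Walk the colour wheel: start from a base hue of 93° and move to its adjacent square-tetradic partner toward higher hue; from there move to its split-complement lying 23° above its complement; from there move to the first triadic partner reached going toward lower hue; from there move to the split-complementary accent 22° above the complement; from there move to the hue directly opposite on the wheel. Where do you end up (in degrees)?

93 + 90 = 183°   (square ↑)
183 + 203 = 386 → 386 − 360 = 26°   (split-comp 23° ↑)
26 − 120 = -94 → -94 + 360 = 266°   (triadic ↓)
266 + 202 = 468 → 468 − 360 = 108°   (split-comp 22° ↑)
108 + 180 = 288°   (complement)

288°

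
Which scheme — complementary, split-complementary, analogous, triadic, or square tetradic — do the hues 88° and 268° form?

Sort the hues: 88°, 268°.
Successive gaps around the wheel: 180°, 180°.
Two hues 180° apart are complementary.

complementary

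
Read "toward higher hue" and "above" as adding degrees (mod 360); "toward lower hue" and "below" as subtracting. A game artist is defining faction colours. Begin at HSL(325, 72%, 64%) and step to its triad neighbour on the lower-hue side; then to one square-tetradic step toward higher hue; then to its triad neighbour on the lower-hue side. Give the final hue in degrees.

325 − 120 = 205°   (triadic ↓)
205 + 90 = 295°   (square ↑)
295 − 120 = 175°   (triadic ↓)

175°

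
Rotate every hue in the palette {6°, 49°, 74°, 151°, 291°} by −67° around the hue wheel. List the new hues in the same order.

299°, 342°, 7°, 84°, 224°

6 − 67 = -61 → -61 + 360 = 299°
49 − 67 = -18 → -18 + 360 = 342°
74 − 67 = 7°
151 − 67 = 84°
291 − 67 = 224°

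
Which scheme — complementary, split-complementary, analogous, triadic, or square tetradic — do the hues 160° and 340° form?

complementary

Sort the hues: 160°, 340°.
Successive gaps around the wheel: 180°, 180°.
Two hues 180° apart are complementary.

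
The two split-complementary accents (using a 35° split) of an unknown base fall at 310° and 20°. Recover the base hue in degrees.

The accents sit 35° either side of the complement, so the complement is their short-arc midpoint on the wheel.
Short-arc midpoint of 310° and 20°: 345°.
Base is 180° from the complement: 345 − 180 = 165°

165°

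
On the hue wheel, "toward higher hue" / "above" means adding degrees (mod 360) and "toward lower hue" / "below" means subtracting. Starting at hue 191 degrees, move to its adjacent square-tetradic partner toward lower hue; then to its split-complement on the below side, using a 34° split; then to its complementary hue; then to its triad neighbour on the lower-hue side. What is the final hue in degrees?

191 − 90 = 101°   (square ↓)
101 + 146 = 247°   (split-comp 34° ↓)
247 + 180 = 427 → 427 − 360 = 67°   (complement)
67 − 120 = -53 → -53 + 360 = 307°   (triadic ↓)

307°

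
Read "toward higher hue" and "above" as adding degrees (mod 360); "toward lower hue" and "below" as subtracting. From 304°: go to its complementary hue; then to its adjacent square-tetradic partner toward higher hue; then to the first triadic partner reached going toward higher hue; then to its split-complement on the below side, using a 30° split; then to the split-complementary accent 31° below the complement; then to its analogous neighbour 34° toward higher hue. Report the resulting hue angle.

307°

+180° (complement): 304 + 180 = 484 → 484 − 360 = 124°
+90° (square ↑): 124 + 90 = 214°
+120° (triadic ↑): 214 + 120 = 334°
+150° (split-comp 30° ↓): 334 + 150 = 484 → 484 − 360 = 124°
+149° (split-comp 31° ↓): 124 + 149 = 273°
+34° (analog 34° ↑): 273 + 34 = 307°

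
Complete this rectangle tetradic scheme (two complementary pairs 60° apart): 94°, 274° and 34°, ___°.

A rectangular tetradic uses two complementary pairs 60° apart: offsets 0°, 60°, 180°, 240°.
Among {34°, 94°, 274°}, 94° and 274° are a 180° pair.
The remaining hue 34° needs its own complement: 34 + 180 = 214°

214°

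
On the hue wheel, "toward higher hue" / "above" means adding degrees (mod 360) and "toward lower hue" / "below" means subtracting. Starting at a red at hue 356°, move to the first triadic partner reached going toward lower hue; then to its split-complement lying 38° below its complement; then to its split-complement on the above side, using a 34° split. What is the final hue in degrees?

−120° (triadic ↓): 356 − 120 = 236°
+142° (split-comp 38° ↓): 236 + 142 = 378 → 378 − 360 = 18°
+214° (split-comp 34° ↑): 18 + 214 = 232°

232°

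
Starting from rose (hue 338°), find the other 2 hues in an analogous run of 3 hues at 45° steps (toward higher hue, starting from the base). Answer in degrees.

23° and 68°

Analogous hues sit every 45° along the wheel.
338 + 45 = 383 → 383 − 360 = 23°
338 + 90 = 428 → 428 − 360 = 68°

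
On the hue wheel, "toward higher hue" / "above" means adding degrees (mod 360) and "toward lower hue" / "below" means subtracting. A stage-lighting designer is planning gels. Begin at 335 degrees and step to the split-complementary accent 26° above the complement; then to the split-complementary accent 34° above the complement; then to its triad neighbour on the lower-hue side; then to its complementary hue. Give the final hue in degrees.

+206° (split-comp 26° ↑): 335 + 206 = 541 → 541 − 360 = 181°
+214° (split-comp 34° ↑): 181 + 214 = 395 → 395 − 360 = 35°
−120° (triadic ↓): 35 − 120 = -85 → -85 + 360 = 275°
+180° (complement): 275 + 180 = 455 → 455 − 360 = 95°

95°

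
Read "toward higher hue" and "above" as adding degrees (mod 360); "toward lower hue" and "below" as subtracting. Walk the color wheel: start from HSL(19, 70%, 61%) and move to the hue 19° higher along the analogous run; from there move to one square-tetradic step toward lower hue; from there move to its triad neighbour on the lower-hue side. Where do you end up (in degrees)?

188°

analog 19° ↑ +19°: 19 + 19 = 38°
square ↓ −90°: 38 − 90 = -52 → -52 + 360 = 308°
triadic ↓ −120°: 308 − 120 = 188°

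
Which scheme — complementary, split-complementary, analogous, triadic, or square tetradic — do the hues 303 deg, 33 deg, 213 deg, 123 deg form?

square tetradic

Sort the hues: 33°, 123°, 213°, 303°.
Successive gaps around the wheel: 90°, 90°, 90°, 90°.
Four hues every 90° form a square tetradic scheme.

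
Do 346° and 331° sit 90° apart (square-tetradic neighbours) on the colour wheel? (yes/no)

Angular distance: |346 − 331| = 15 = 15°.
90° apart (square-tetradic neighbours) requires 90°.

no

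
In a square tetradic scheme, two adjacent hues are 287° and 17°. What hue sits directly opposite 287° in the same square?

A square tetradic scheme places four hues 90° apart; opposite corners are 180° apart.
287 + 180 = 467 → 467 − 360 = 107°

107°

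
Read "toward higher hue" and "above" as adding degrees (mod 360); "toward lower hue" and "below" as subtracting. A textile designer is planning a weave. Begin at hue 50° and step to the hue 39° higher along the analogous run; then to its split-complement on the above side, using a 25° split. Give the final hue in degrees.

294°

analog 39° ↑ +39°: 50 + 39 = 89°
split-comp 25° ↑ +205°: 89 + 205 = 294°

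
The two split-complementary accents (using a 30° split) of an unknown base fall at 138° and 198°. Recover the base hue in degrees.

348°

The accents sit 30° either side of the complement, so the complement is their short-arc midpoint on the wheel.
Short-arc midpoint of 138° and 198°: 168°.
Base is 180° from the complement: 168 − 180 = -12 → -12 + 360 = 348°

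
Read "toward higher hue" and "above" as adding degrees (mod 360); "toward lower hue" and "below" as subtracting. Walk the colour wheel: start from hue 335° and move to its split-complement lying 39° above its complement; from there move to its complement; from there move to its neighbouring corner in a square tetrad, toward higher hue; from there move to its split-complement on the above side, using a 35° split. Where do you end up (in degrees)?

319°

335 + 219 = 554 → 554 − 360 = 194°   (split-comp 39° ↑)
194 + 180 = 374 → 374 − 360 = 14°   (complement)
14 + 90 = 104°   (square ↑)
104 + 215 = 319°   (split-comp 35° ↑)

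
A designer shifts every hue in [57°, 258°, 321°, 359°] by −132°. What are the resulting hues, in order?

57 − 132 = -75 → -75 + 360 = 285°
258 − 132 = 126°
321 − 132 = 189°
359 − 132 = 227°

285°, 126°, 189°, 227°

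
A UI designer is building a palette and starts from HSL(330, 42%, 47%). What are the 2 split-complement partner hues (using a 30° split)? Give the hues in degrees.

Split-complementary hues sit 30° either side of the complement.
Complement of 330°: 330 + 180 = 510 → 510 − 360 = 150°
150 − 30 = 120°
150 + 30 = 180°

120° and 180°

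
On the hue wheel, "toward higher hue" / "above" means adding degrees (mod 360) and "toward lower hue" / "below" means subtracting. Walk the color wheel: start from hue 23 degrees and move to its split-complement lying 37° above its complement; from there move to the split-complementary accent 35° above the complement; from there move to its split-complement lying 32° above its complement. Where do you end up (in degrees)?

307°

split-comp 37° ↑ +217°: 23 + 217 = 240°
split-comp 35° ↑ +215°: 240 + 215 = 455 → 455 − 360 = 95°
split-comp 32° ↑ +212°: 95 + 212 = 307°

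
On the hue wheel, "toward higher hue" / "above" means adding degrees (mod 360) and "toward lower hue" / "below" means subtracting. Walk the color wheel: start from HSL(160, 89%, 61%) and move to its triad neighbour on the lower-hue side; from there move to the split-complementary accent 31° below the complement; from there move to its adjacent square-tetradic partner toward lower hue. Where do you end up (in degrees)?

−120° (triadic ↓): 160 − 120 = 40°
+149° (split-comp 31° ↓): 40 + 149 = 189°
−90° (square ↓): 189 − 90 = 99°

99°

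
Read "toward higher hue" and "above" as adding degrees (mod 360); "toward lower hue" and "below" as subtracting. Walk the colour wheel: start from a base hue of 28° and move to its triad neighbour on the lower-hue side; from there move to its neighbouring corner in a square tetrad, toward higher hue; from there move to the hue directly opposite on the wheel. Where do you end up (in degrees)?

−120° (triadic ↓): 28 − 120 = -92 → -92 + 360 = 268°
+90° (square ↑): 268 + 90 = 358°
+180° (complement): 358 + 180 = 538 → 538 − 360 = 178°

178°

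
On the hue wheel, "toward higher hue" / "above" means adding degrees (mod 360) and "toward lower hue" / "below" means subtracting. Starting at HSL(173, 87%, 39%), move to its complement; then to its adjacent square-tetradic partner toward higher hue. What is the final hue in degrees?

173 + 180 = 353°   (complement)
353 + 90 = 443 → 443 − 360 = 83°   (square ↑)

83°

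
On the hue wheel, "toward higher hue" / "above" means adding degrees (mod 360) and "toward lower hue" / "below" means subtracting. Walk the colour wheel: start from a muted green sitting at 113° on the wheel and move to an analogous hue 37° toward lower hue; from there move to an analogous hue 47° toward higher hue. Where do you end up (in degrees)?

123°

−37° (analog 37° ↓): 113 − 37 = 76°
+47° (analog 47° ↑): 76 + 47 = 123°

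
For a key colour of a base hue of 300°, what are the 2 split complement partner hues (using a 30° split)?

Split-complementary hues sit 30° either side of the complement.
Complement of 300°: 300 + 180 = 480 → 480 − 360 = 120°
120 − 30 = 90°
120 + 30 = 150°

90° and 150°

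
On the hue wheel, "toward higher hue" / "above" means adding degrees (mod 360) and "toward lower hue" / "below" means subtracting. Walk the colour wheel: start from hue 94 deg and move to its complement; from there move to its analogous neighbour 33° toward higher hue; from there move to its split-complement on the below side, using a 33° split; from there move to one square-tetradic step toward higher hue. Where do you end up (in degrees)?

+180° (complement): 94 + 180 = 274°
+33° (analog 33° ↑): 274 + 33 = 307°
+147° (split-comp 33° ↓): 307 + 147 = 454 → 454 − 360 = 94°
+90° (square ↑): 94 + 90 = 184°

184°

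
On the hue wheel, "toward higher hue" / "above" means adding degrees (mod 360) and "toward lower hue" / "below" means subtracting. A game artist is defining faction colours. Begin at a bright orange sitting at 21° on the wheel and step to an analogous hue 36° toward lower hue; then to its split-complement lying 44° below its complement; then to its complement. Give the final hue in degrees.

analog 36° ↓ −36°: 21 − 36 = -15 → -15 + 360 = 345°
split-comp 44° ↓ +136°: 345 + 136 = 481 → 481 − 360 = 121°
complement +180°: 121 + 180 = 301°

301°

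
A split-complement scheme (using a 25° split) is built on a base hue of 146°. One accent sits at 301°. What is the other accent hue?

351°

Split-complementary hues sit 25° either side of the complement.
Complement of the base 146°: 146 + 180 = 326°
The given accent 301° is 25° one side of 326°; the other accent sits 25° the other side: 326 + 25 = 351°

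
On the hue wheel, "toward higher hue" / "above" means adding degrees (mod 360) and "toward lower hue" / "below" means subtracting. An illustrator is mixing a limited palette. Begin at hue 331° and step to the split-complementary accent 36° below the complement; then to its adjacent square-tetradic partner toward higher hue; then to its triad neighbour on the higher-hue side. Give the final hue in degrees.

325°

+144° (split-comp 36° ↓): 331 + 144 = 475 → 475 − 360 = 115°
+90° (square ↑): 115 + 90 = 205°
+120° (triadic ↑): 205 + 120 = 325°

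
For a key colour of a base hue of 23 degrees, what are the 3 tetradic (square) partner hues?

113°, 203° and 293°

23 + 90 = 113°
23 + 180 = 203°
23 + 270 = 293°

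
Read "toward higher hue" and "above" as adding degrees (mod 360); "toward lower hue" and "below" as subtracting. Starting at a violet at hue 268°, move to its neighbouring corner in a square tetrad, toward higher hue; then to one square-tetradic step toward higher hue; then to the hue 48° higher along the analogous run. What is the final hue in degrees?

268 + 90 = 358°   (square ↑)
358 + 90 = 448 → 448 − 360 = 88°   (square ↑)
88 + 48 = 136°   (analog 48° ↑)

136°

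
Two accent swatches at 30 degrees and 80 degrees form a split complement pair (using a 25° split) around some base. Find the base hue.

235°

The accents sit 25° either side of the complement, so the complement is their short-arc midpoint on the wheel.
Short-arc midpoint of 30° and 80°: 55°.
Base is 180° from the complement: 55 − 180 = -125 → -125 + 360 = 235°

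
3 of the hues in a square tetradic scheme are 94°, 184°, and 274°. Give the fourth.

4°

A square tetradic scheme places four hues every 90°.
The full set through 94° is {4°, 94°, 184°, 274°}.
Given {94°, 184°, 274°}, the missing hue is 4°.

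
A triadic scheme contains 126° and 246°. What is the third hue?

A triad spaces three hues 120° apart.
The full set is {6°, 126°, 246°}.

6°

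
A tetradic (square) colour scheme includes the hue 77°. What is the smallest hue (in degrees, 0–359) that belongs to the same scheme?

77°

A square tetradic scheme places four hues every 90°.
The full set through 77° is {77°, 167°, 257°, 347°}.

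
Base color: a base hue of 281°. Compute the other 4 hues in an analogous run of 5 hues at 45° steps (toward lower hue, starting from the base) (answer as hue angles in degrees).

236°, 191°, 146° and 101°

281 − 45 = 236°
281 − 90 = 191°
281 − 135 = 146°
281 − 180 = 101°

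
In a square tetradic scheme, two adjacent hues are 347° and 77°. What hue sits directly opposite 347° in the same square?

A square tetradic scheme places four hues 90° apart; opposite corners are 180° apart.
347 + 180 = 527 → 527 − 360 = 167°

167°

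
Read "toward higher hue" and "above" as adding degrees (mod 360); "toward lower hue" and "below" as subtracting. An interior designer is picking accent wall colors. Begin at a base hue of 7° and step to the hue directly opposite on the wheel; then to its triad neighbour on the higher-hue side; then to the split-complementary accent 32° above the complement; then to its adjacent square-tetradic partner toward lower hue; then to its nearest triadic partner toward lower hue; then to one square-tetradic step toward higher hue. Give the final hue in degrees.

39°

+180° (complement): 7 + 180 = 187°
+120° (triadic ↑): 187 + 120 = 307°
+212° (split-comp 32° ↑): 307 + 212 = 519 → 519 − 360 = 159°
−90° (square ↓): 159 − 90 = 69°
−120° (triadic ↓): 69 − 120 = -51 → -51 + 360 = 309°
+90° (square ↑): 309 + 90 = 399 → 399 − 360 = 39°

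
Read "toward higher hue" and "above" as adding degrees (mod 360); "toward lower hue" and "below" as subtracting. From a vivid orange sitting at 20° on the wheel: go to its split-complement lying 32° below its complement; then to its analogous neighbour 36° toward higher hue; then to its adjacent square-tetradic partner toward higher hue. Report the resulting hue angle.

294°

split-comp 32° ↓ +148°: 20 + 148 = 168°
analog 36° ↑ +36°: 168 + 36 = 204°
square ↑ +90°: 204 + 90 = 294°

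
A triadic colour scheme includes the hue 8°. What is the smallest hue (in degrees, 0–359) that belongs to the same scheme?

A triad places three hues 120° apart.
The full set through 8° is {8°, 128°, 248°}.

8°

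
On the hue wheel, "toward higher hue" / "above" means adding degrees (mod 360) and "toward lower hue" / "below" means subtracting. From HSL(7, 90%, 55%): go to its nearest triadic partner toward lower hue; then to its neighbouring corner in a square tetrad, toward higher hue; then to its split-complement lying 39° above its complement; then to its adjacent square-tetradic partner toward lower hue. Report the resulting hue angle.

106°

triadic ↓ −120°: 7 − 120 = -113 → -113 + 360 = 247°
square ↑ +90°: 247 + 90 = 337°
split-comp 39° ↑ +219°: 337 + 219 = 556 → 556 − 360 = 196°
square ↓ −90°: 196 − 90 = 106°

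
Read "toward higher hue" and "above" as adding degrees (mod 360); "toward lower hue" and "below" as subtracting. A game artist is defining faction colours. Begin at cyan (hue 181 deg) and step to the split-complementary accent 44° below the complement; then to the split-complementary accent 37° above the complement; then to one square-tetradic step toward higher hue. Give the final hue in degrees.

264°

181 + 136 = 317°   (split-comp 44° ↓)
317 + 217 = 534 → 534 − 360 = 174°   (split-comp 37° ↑)
174 + 90 = 264°   (square ↑)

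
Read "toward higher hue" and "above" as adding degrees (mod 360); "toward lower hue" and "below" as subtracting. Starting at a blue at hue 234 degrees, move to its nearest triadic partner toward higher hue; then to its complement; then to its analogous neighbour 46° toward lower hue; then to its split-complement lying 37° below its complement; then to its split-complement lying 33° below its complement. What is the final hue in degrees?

triadic ↑ +120°: 234 + 120 = 354°
complement +180°: 354 + 180 = 534 → 534 − 360 = 174°
analog 46° ↓ −46°: 174 − 46 = 128°
split-comp 37° ↓ +143°: 128 + 143 = 271°
split-comp 33° ↓ +147°: 271 + 147 = 418 → 418 − 360 = 58°

58°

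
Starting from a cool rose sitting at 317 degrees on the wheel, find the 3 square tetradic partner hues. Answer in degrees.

A square tetradic scheme places four hues every 90°.
317 + 90 = 407 → 407 − 360 = 47°
317 + 180 = 497 → 497 − 360 = 137°
317 + 270 = 587 → 587 − 360 = 227°

47°, 137°, 227°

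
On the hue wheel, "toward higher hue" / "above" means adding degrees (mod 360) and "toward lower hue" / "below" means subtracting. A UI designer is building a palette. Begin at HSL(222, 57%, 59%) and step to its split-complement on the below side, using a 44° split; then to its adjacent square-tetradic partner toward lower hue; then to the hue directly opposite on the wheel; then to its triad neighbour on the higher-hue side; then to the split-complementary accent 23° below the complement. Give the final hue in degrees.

222 + 136 = 358°   (split-comp 44° ↓)
358 − 90 = 268°   (square ↓)
268 + 180 = 448 → 448 − 360 = 88°   (complement)
88 + 120 = 208°   (triadic ↑)
208 + 157 = 365 → 365 − 360 = 5°   (split-comp 23° ↓)

5°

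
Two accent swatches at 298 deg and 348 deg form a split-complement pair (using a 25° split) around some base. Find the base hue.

The accents sit 25° either side of the complement, so the complement is their short-arc midpoint on the wheel.
Short-arc midpoint of 298° and 348°: 323°.
Base is 180° from the complement: 323 − 180 = 143°

143°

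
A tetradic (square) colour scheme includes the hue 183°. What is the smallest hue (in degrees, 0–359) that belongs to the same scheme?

A square tetradic scheme places four hues every 90°.
The full set through 183° is {3°, 93°, 183°, 273°}.

3°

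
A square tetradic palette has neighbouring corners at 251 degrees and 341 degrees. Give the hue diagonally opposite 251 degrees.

A square tetradic scheme places four hues 90° apart; opposite corners are 180° apart.
251 + 180 = 431 → 431 − 360 = 71°

71°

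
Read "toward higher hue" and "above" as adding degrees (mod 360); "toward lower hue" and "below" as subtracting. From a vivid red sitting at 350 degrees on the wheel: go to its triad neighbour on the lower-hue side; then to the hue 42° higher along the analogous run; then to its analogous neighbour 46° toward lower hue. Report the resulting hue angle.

triadic ↓ −120°: 350 − 120 = 230°
analog 42° ↑ +42°: 230 + 42 = 272°
analog 46° ↓ −46°: 272 − 46 = 226°

226°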